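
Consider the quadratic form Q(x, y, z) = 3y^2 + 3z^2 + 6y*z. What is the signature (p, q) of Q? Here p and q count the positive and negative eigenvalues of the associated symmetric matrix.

(1, 0)

The associated matrix is A = [[0, 0, 0], [0, 3, 3], [0, 3, 3]].
Applying the same elementary operations to the rows and columns of A produces a congruent diagonal matrix with entries 0, 3, 0.
That gives 1 positive, 2 zero pivots.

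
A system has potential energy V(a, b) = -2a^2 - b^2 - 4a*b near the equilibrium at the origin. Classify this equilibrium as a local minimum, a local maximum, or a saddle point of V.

saddle point

The Hessian at the origin is H = [[-4, -4], [-4, -2]].
det H = -4·-2 − (-4)² = -8 < 0, so H is indefinite.
Therefore the origin is a saddle point.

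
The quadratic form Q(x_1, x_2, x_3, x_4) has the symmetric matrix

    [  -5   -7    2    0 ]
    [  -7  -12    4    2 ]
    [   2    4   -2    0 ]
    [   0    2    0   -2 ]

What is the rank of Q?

4

Row-reducing A symmetrically gives the diagonal entries -5, -11/5, -6/11, 2.
So there are 1 positive, 3 negative pivots.
The rank is the number of nonzero pivots: 4.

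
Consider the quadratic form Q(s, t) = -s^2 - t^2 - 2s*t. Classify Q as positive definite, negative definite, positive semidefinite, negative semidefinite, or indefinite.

The symmetric matrix is A = [[-1, -1], [-1, -1]].
Applying the same elementary operations to the rows and columns of A produces a congruent diagonal matrix with entries -1, 0.
That gives 1 negative, 1 zero pivots.
Hence Q is negative semidefinite.

negative semidefinite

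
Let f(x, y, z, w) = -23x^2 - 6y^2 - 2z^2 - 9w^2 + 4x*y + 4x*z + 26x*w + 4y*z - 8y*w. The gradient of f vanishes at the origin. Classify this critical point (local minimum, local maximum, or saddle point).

local maximum

The Hessian at the origin is H = [[-46, 4, 4, 26], [4, -12, 4, -8], [4, 4, -4, 0], [26, -8, 0, -18]].
Symmetric row and column elimination reduces H to a congruent diagonal form with pivots -46, -268/23, -136/67, -8/17.
Counting signs: 4 negative.
H is negative definite, so the origin is a strict local maximum.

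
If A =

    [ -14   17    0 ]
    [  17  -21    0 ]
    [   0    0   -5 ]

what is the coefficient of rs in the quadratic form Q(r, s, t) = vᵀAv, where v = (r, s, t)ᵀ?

34

The coefficient of rs is A[1,2] + A[2,1] = 2·17 = 34.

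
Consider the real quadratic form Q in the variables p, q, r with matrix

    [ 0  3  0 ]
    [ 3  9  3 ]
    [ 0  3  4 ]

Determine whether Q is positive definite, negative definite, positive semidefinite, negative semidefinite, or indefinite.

indefinite

A is congruent to a diagonal matrix with 2 positive, 1 negative and 0 zero entries, so Q is indefinite.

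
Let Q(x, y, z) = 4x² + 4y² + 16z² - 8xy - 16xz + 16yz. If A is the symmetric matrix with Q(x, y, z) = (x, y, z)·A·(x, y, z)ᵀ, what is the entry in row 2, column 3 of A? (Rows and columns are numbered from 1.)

The coefficient of y·z in Q is 16. For a symmetric A this equals A[2,3] + A[3,2] = 2·A[2,3].
So A[2,3] = 16/2 = 8.

8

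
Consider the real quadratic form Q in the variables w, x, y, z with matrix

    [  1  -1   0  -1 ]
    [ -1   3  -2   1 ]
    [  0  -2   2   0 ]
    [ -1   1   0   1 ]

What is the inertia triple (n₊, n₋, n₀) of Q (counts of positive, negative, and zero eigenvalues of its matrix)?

(2, 0, 2)

Symmetric row and column elimination reduces A to a congruent diagonal form with pivots 1, 2, 0, 0.
So there are 2 positive, 2 zero pivots.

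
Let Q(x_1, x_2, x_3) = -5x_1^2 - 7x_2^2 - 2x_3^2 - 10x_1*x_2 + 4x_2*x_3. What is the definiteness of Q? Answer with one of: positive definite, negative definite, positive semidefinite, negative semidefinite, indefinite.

negative semidefinite

Write A = [[-5, -5, 0], [-5, -7, 2], [0, 2, -2]].
Applying the same elementary operations to the rows and columns of A produces a congruent diagonal matrix with entries -5, -2, 0.
So there are 2 negative, 1 zero pivots.
Hence Q is negative semidefinite.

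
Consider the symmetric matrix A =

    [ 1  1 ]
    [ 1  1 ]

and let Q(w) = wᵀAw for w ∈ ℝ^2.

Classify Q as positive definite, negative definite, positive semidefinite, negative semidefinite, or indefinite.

Symmetric row and column elimination reduces A to a congruent diagonal form with pivots 1, 0.
So there are 1 positive, 1 zero pivots.
Hence Q is positive semidefinite.

positive semidefinite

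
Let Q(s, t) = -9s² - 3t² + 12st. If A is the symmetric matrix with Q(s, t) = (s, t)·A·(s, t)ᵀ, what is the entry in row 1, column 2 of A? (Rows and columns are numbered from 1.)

The coefficient of s·t in Q is 12. For a symmetric A this equals A[1,2] + A[2,1] = 2·A[1,2].
So A[1,2] = 12/2 = 6.

6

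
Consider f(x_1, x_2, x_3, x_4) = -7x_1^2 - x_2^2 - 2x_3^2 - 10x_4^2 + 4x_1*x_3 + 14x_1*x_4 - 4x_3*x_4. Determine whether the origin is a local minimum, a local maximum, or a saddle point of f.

local maximum

The Hessian at the origin is H = [[-14, 0, 4, 14], [0, -2, 0, 0], [4, 0, -4, -4], [14, 0, -4, -20]].
Symmetric row and column elimination reduces H to a congruent diagonal form with pivots -14, -2, -20/7, -6.
So there are 4 negative pivots.
H is negative definite, so the origin is a strict local maximum.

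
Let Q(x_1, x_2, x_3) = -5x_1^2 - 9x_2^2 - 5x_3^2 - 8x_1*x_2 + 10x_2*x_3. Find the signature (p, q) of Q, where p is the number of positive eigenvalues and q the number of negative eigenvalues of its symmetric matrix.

(0, 3)

The symmetric matrix is A = [[-5, -4, 0], [-4, -9, 5], [0, 5, -5]].
An LDLᵀ factorisation of A has diagonal entries -5, -29/5, -20/29.
So there are 3 negative pivots.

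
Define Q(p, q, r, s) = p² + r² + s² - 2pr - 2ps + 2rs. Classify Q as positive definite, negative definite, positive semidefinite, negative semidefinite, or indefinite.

positive semidefinite

The symmetric matrix is A = [[1, 0, -1, -1], [0, 0, 0, 0], [-1, 0, 1, 1], [-1, 0, 1, 1]].
Symmetric row and column elimination reduces A to a congruent diagonal form with pivots 1, 0, 0, 0.
So there are 1 positive, 3 zero pivots.
Hence Q is positive semidefinite.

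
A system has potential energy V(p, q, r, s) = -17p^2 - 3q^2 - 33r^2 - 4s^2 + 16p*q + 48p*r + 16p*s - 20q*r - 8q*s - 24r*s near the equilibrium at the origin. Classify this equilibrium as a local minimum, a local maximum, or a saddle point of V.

saddle point

The Hessian at the origin is H = [[-34, 16, 48, 16], [16, -6, -20, -8], [48, -20, -66, -24], [16, -8, -24, -8]].
Applying the same elementary operations to the rows and columns of H produces a congruent diagonal matrix with entries -34, 26/17, -34/13, -8/17.
That gives 1 positive, 3 negative pivots.
H is indefinite, so the origin is a saddle point.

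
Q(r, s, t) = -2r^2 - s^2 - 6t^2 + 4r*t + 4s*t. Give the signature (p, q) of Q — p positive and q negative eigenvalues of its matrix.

(0, 2)

The associated matrix is A = [[-2, 0, 2], [0, -1, 2], [2, 2, -6]].
Symmetric row and column elimination reduces A to a congruent diagonal form with pivots -2, -1, 0.
That gives 2 negative, 1 zero pivots.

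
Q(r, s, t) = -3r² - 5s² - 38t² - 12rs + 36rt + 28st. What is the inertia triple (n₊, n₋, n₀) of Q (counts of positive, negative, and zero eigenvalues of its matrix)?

(2, 1, 0)

Write A = [[-3, -6, 18], [-6, -5, 14], [18, 14, -38]].
Applying the same elementary operations to the rows and columns of A produces a congruent diagonal matrix with entries -3, 7, 6/7.
Counting signs: 2 positive, 1 negative.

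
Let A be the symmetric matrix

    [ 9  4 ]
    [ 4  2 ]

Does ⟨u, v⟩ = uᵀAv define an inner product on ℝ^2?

yes

Leading principal minors: Δ_1 = 9, Δ_2 = 2.
All leading principal minors are positive, so by Sylvester's criterion Q is positive definite.
⟨·,·⟩ is an inner product exactly when A is positive definite.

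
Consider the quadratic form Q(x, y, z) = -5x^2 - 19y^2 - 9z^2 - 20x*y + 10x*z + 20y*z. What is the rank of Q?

The associated matrix is A = [[-5, -10, 5], [-10, -19, 10], [5, 10, -9]].
Applying the same elementary operations to the rows and columns of A produces a congruent diagonal matrix with entries -5, 1, -4.
Counting signs: 1 positive, 2 negative.
The rank is the number of nonzero pivots: 3.

3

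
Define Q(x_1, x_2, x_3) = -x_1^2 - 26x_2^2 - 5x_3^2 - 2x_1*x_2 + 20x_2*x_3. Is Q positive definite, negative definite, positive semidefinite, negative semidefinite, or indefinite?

negative definite

The symmetric matrix of Q is A = [[-1, -1, 0], [-1, -26, 10], [0, 10, -5]].
Leading principal minors: Δ_1 = -1, Δ_2 = 25, Δ_3 = -25.
The signs alternate starting with Δ_1 < 0, so by Sylvester's criterion Q is negative definite.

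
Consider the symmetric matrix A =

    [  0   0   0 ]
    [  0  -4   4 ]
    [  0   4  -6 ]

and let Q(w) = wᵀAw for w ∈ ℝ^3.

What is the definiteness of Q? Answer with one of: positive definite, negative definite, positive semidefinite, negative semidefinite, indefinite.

Applying the same elementary operations to the rows and columns of A produces a congruent diagonal matrix with entries 0, -4, -2.
Counting signs: 2 negative, 1 zero.
Hence Q is negative semidefinite.

negative semidefinite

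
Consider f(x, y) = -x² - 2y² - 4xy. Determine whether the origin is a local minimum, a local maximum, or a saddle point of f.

saddle point

The Hessian at the origin is H = [[-2, -4], [-4, -4]].
det H = -2·-4 − (-4)² = -8 < 0, so H is indefinite.
Therefore the origin is a saddle point.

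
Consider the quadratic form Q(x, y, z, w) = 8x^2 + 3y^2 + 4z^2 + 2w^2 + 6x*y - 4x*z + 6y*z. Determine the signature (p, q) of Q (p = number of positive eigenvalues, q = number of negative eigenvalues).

The symmetric matrix is A = [[8, 3, -2, 0], [3, 3, 3, 0], [-2, 3, 4, 0], [0, 0, 0, 2]].
Row-reducing A symmetrically gives the diagonal entries 8, 15/8, -4, 2.
That gives 3 positive, 1 negative pivots.

(3, 1)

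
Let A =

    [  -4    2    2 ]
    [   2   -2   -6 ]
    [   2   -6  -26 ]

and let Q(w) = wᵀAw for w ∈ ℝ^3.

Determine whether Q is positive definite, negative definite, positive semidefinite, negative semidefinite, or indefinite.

negative semidefinite

Row-reducing A symmetrically gives the diagonal entries -4, -1, 0.
So there are 2 negative, 1 zero pivots.
Hence Q is negative semidefinite.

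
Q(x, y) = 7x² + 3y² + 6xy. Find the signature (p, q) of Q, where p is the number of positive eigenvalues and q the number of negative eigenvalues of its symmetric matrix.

(2, 0)

The associated matrix is A = [[7, 3], [3, 3]].
An LDLᵀ factorisation of A has diagonal entries 7, 12/7.
So there are 2 positive pivots.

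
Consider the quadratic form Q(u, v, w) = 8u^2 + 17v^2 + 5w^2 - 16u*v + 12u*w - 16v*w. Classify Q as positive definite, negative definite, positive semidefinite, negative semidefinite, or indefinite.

The symmetric matrix of Q is A = [[8, -8, 6], [-8, 17, -8], [6, -8, 5]].
Leading principal minors: Δ_1 = 8, Δ_2 = 72, Δ_3 = 4.
All leading principal minors are positive, so by Sylvester's criterion Q is positive definite.

positive definite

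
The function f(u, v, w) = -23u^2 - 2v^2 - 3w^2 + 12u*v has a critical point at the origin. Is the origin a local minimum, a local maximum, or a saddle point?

The Hessian at the origin is H = [[-46, 12, 0], [12, -4, 0], [0, 0, -6]].
Applying the same elementary operations to the rows and columns of H produces a congruent diagonal matrix with entries -46, -20/23, -6.
So there are 3 negative pivots.
H is negative definite, so the origin is a strict local maximum.

local maximum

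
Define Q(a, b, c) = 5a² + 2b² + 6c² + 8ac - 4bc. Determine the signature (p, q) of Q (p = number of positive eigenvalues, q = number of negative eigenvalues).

The associated matrix is A = [[5, 0, 4], [0, 2, -2], [4, -2, 6]].
An LDLᵀ factorisation of A has diagonal entries 5, 2, 4/5.
That gives 3 positive pivots.

(3, 0)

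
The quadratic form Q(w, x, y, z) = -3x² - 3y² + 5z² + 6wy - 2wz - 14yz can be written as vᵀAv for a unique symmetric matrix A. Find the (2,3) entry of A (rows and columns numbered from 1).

The coefficient of x·y in Q is 0. For a symmetric A this equals A[2,3] + A[3,2] = 2·A[2,3].
So A[2,3] = 0/2 = 0.

0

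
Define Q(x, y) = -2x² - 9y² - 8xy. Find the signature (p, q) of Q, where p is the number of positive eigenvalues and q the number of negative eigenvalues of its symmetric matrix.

Write A = [[-2, -4], [-4, -9]].
Congruent diagonalization of A (simultaneous row and column reduction) yields pivots -2, -1.
So there are 2 negative pivots.

(0, 2)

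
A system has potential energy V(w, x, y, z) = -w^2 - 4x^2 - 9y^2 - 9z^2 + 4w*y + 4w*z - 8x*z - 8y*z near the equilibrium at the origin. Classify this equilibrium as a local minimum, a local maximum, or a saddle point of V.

The Hessian at the origin is H = [[-2, 0, 4, 4], [0, -8, 0, -8], [4, 0, -18, -8], [4, -8, -8, -18]].
Applying the same elementary operations to the rows and columns of H produces a congruent diagonal matrix with entries -2, -8, -10, -2.
That gives 4 negative pivots.
H is negative definite, so the origin is a strict local maximum.

local maximum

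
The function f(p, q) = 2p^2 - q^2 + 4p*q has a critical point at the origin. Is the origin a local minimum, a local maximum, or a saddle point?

saddle point

The Hessian at the origin is H = [[4, 4], [4, -2]].
det H = 4·-2 − (4)² = -24 < 0, so H is indefinite.
Therefore the origin is a saddle point.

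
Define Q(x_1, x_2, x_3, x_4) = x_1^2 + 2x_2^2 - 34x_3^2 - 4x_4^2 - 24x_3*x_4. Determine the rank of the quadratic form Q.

The associated matrix is A = [[1, 0, 0, 0], [0, 2, 0, 0], [0, 0, -34, -12], [0, 0, -12, -4]].
An LDLᵀ factorisation of A has diagonal entries 1, 2, -34, 4/17.
That gives 3 positive, 1 negative pivots.
The rank is the number of nonzero pivots: 4.

4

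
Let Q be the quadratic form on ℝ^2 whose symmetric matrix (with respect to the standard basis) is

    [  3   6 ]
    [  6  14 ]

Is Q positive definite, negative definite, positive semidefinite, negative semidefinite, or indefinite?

Leading principal minors: Δ_1 = 3, Δ_2 = 6.
All leading principal minors are positive, so by Sylvester's criterion Q is positive definite.

positive definite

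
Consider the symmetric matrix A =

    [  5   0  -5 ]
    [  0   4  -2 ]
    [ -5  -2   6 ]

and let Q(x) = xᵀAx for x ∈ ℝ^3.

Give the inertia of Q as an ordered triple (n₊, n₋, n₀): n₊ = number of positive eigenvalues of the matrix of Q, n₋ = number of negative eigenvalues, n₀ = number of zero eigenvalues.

Congruent diagonalization of A (simultaneous row and column reduction) yields pivots 5, 4, 0.
So there are 2 positive, 1 zero pivots.

(2, 0, 1)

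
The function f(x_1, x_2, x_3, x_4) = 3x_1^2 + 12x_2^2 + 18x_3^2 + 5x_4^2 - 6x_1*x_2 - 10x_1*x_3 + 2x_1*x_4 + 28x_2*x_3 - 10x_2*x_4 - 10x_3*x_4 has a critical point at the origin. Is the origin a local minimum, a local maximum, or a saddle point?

The Hessian at the origin is H = [[6, -6, -10, 2], [-6, 24, 28, -10], [-10, 28, 36, -10], [2, -10, -10, 10]].
Congruent diagonalization of H (simultaneous row and column reduction) yields pivots 6, 18, 4/3, 40/9.
Counting signs: 4 positive.
H is positive definite, so the origin is a strict local minimum.

local minimum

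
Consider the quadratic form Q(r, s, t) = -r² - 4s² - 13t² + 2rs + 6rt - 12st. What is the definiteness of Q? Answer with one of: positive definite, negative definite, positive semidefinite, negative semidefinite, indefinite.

negative definite

Write A = [[-1, 1, 3], [1, -4, -6], [3, -6, -13]].
An LDLᵀ factorisation of A has diagonal entries -1, -3, -1.
Counting signs: 3 negative.
Hence Q is negative definite.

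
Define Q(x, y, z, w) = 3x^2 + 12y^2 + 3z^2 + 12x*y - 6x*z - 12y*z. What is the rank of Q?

The associated matrix is A = [[3, 6, -3, 0], [6, 12, -6, 0], [-3, -6, 3, 0], [0, 0, 0, 0]].
Congruent diagonalization of A (simultaneous row and column reduction) yields pivots 3, 0, 0, 0.
So there are 1 positive, 3 zero pivots.
The rank is the number of nonzero pivots: 1.

1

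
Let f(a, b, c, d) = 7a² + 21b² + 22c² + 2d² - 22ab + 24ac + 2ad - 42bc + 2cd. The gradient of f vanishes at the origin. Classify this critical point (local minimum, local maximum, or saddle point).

local minimum

The Hessian at the origin is H = [[14, -22, 24, 2], [-22, 42, -42, 0], [24, -42, 44, 2], [2, 0, 2, 4]].
Row-reducing H symmetrically gives the diagonal entries 14, 52/7, 5/13, 2.
That gives 4 positive pivots.
H is positive definite, so the origin is a strict local minimum.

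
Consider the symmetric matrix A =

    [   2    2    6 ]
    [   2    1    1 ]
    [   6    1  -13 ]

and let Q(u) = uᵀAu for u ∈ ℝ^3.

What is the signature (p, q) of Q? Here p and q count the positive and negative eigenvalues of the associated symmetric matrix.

(1, 2)

Applying the same elementary operations to the rows and columns of A produces a congruent diagonal matrix with entries 2, -1, -6.
So there are 1 positive, 2 negative pivots.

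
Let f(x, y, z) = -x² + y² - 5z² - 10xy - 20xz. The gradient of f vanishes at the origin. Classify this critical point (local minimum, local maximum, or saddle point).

The Hessian at the origin is H = [[-2, -10, -20], [-10, 2, 0], [-20, 0, -10]].
Row-reducing H symmetrically gives the diagonal entries -2, 52, -30/13.
So there are 1 positive, 2 negative pivots.
H is indefinite, so the origin is a saddle point.

saddle point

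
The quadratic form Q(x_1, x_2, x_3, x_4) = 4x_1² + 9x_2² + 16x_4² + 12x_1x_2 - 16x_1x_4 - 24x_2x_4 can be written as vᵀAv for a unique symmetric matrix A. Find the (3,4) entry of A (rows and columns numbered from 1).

0

The coefficient of x_3·x_4 in Q is 0. For a symmetric A this equals A[3,4] + A[4,3] = 2·A[3,4].
So A[3,4] = 0/2 = 0.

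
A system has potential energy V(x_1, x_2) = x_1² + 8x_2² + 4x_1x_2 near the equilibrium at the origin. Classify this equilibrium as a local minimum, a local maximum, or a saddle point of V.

The Hessian at the origin is H = [[2, 4], [4, 16]].
det H = 2·16 − (4)² = 16 > 0 and H[1,1] = 2 > 0, so H is positive definite.
Therefore the origin is a local minimum.

local minimum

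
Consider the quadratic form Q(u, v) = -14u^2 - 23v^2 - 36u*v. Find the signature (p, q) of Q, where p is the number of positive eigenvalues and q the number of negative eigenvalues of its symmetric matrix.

(1, 1)

The symmetric matrix is A = [[-14, -18], [-18, -23]].
Applying the same elementary operations to the rows and columns of A produces a congruent diagonal matrix with entries -14, 1/7.
So there are 1 positive, 1 negative pivots.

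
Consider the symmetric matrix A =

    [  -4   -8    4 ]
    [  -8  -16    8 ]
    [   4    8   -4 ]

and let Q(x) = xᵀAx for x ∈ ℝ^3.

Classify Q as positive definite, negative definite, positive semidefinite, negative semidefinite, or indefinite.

negative semidefinite

Congruent diagonalization of A (simultaneous row and column reduction) yields pivots -4, 0, 0.
Counting signs: 1 negative, 2 zero.
Hence Q is negative semidefinite.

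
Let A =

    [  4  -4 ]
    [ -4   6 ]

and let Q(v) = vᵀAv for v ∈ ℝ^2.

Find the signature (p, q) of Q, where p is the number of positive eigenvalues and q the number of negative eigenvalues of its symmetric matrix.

An LDLᵀ factorisation of A has diagonal entries 4, 2.
That gives 2 positive pivots.

(2, 0)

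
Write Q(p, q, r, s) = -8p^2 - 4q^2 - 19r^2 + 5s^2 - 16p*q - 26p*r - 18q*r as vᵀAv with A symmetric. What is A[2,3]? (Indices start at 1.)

-9

The coefficient of q·r in Q is -18. For a symmetric A this equals A[2,3] + A[3,2] = 2·A[2,3].
So A[2,3] = -18/2 = -9.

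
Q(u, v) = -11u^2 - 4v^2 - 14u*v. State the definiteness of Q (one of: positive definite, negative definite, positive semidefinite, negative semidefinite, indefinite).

indefinite

The symmetric matrix is A = [[-11, -7], [-7, -4]].
An LDLᵀ factorisation of A has diagonal entries -11, 5/11.
Counting signs: 1 positive, 1 negative.
Hence Q is indefinite.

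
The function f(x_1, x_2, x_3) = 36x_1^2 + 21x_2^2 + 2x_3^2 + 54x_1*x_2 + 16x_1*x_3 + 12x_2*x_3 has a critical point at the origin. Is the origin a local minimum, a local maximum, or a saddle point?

The Hessian at the origin is H = [[72, 54, 16], [54, 42, 12], [16, 12, 4]].
An LDLᵀ factorisation of H has diagonal entries 72, 3/2, 4/9.
That gives 3 positive pivots.
H is positive definite, so the origin is a strict local minimum.

local minimum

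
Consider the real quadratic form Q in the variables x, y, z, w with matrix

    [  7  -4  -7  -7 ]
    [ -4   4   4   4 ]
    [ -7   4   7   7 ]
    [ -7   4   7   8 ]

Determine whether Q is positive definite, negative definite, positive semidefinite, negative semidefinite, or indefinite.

Symmetric row and column elimination reduces A to a congruent diagonal form with pivots 7, 12/7, 0, 1.
So there are 3 positive, 1 zero pivots.
Hence Q is positive semidefinite.

positive semidefinite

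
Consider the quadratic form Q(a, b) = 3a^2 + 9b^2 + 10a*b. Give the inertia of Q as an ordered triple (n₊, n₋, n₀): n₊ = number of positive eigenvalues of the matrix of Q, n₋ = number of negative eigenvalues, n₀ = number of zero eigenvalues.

(2, 0, 0)

The symmetric matrix is A = [[3, 5], [5, 9]].
Row-reducing A symmetrically gives the diagonal entries 3, 2/3.
So there are 2 positive pivots.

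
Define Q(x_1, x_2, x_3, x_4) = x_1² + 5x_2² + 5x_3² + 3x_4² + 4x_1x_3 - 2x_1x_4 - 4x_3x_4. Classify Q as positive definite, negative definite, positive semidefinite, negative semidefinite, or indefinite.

positive definite

The symmetric matrix is A = [[1, 0, 2, -1], [0, 5, 0, 0], [2, 0, 5, -2], [-1, 0, -2, 3]].
An LDLᵀ factorisation of A has diagonal entries 1, 5, 1, 2.
Counting signs: 4 positive.
Hence Q is positive definite.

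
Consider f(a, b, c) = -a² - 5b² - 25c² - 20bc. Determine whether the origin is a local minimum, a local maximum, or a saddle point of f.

The Hessian at the origin is H = [[-2, 0, 0], [0, -10, -20], [0, -20, -50]].
Congruent diagonalization of H (simultaneous row and column reduction) yields pivots -2, -10, -10.
Counting signs: 3 negative.
H is negative definite, so the origin is a strict local maximum.

local maximum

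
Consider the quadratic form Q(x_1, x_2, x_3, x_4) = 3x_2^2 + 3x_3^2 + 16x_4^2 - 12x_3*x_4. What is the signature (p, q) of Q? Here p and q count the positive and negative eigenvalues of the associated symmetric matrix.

The associated matrix is A = [[0, 0, 0, 0], [0, 3, 0, 0], [0, 0, 3, -6], [0, 0, -6, 16]].
Symmetric row and column elimination reduces A to a congruent diagonal form with pivots 0, 3, 3, 4.
So there are 3 positive, 1 zero pivots.

(3, 0)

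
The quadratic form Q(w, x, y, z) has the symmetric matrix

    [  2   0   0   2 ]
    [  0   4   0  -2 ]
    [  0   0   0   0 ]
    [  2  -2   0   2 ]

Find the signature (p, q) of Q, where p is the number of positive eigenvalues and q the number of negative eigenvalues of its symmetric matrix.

Row-reducing A symmetrically gives the diagonal entries 2, 4, 0, -1.
Counting signs: 2 positive, 1 negative, 1 zero.

(2, 1)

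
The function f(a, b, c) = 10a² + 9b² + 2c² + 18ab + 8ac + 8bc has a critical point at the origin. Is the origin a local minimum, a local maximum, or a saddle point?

local minimum

The Hessian at the origin is H = [[20, 18, 8], [18, 18, 8], [8, 8, 4]].
An LDLᵀ factorisation of H has diagonal entries 20, 9/5, 4/9.
Counting signs: 3 positive.
H is positive definite, so the origin is a strict local minimum.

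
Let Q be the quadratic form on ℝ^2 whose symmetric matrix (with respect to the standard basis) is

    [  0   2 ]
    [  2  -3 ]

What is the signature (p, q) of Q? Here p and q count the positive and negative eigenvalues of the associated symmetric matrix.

(1, 1)

By Sylvester's law of inertia any congruent diagonalization of A has 1 positive, 1 negative and 0 zero entries.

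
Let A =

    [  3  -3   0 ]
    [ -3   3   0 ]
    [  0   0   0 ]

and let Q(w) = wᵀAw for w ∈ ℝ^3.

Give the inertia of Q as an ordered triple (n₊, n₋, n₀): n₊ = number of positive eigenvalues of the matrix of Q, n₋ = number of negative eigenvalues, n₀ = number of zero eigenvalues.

(1, 0, 2)

Applying the same elementary operations to the rows and columns of A produces a congruent diagonal matrix with entries 3, 0, 0.
Counting signs: 1 positive, 2 zero.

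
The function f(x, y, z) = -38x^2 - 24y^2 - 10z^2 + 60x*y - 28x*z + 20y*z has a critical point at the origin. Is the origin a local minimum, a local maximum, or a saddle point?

local maximum

The Hessian at the origin is H = [[-76, 60, -28], [60, -48, 20], [-28, 20, -20]].
Row-reducing H symmetrically gives the diagonal entries -76, -12/19, -8/3.
That gives 3 negative pivots.
H is negative definite, so the origin is a strict local maximum.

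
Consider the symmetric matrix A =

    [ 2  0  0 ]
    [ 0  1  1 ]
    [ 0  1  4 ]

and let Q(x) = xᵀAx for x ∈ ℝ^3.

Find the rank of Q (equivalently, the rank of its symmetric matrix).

Symmetric row and column elimination reduces A to a congruent diagonal form with pivots 2, 1, 3.
That gives 3 positive pivots.
The rank is the number of nonzero pivots: 3.

3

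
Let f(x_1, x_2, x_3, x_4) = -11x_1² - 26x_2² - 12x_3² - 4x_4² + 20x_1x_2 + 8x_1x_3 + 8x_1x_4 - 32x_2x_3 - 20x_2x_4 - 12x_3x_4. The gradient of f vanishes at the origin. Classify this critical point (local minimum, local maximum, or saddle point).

local maximum

The Hessian at the origin is H = [[-22, 20, 8, 8], [20, -52, -32, -20], [8, -32, -24, -12], [8, -20, -12, -8]].
Congruent diagonalization of H (simultaneous row and column reduction) yields pivots -22, -372/11, -280/93, -2/7.
Counting signs: 4 negative.
H is negative definite, so the origin is a strict local maximum.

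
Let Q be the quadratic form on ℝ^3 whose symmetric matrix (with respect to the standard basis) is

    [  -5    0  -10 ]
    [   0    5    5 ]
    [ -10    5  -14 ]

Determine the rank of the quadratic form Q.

3

An LDLᵀ factorisation of A has diagonal entries -5, 5, 1.
That gives 2 positive, 1 negative pivots.
The rank is the number of nonzero pivots: 3.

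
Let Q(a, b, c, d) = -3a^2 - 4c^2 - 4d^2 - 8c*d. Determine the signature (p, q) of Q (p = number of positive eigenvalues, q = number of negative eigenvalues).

(0, 2)

The associated matrix is A = [[-3, 0, 0, 0], [0, 0, 0, 0], [0, 0, -4, -4], [0, 0, -4, -4]].
Congruent diagonalization of A (simultaneous row and column reduction) yields pivots -3, 0, -4, 0.
So there are 2 negative, 2 zero pivots.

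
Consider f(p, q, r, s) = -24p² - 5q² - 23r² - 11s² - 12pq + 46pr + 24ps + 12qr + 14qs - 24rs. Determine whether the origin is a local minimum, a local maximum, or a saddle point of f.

The Hessian at the origin is H = [[-48, -12, 46, 24], [-12, -10, 12, 14], [46, 12, -46, -24], [24, 14, -24, -22]].
Row-reducing H symmetrically gives the diagonal entries -48, -7, -79/42, -60/79.
Counting signs: 4 negative.
H is negative definite, so the origin is a strict local maximum.

local maximum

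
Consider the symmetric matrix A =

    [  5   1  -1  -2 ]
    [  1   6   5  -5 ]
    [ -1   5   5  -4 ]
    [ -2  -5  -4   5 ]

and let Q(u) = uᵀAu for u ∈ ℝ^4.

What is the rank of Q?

Congruent diagonalization of A (simultaneous row and column reduction) yields pivots 5, 29/5, 4/29, 0.
That gives 3 positive, 1 zero pivots.
The rank is the number of nonzero pivots: 3.

3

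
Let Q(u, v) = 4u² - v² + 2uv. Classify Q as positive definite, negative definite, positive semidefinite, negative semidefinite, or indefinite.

The symmetric matrix is A = [[4, 1], [1, -1]].
An LDLᵀ factorisation of A has diagonal entries 4, -5/4.
Counting signs: 1 positive, 1 negative.
Hence Q is indefinite.

indefinite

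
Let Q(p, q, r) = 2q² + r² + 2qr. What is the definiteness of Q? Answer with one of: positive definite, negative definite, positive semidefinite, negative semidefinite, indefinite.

positive semidefinite

The associated matrix is A = [[0, 0, 0], [0, 2, 1], [0, 1, 1]].
Congruent diagonalization of A (simultaneous row and column reduction) yields pivots 0, 2, 1/2.
Counting signs: 2 positive, 1 zero.
Hence Q is positive semidefinite.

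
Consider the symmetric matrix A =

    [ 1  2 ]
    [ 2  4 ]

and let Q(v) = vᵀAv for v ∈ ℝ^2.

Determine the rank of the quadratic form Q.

Applying the same elementary operations to the rows and columns of A produces a congruent diagonal matrix with entries 1, 0.
Counting signs: 1 positive, 1 zero.
The rank is the number of nonzero pivots: 1.

1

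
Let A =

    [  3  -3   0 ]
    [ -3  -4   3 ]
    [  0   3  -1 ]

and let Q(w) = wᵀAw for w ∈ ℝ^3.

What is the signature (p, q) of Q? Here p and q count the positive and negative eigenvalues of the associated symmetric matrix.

(2, 1)

Symmetric row and column elimination reduces A to a congruent diagonal form with pivots 3, -7, 2/7.
So there are 2 positive, 1 negative pivots.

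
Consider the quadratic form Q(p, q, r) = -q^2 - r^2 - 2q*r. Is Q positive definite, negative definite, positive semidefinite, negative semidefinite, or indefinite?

negative semidefinite

The symmetric matrix is A = [[0, 0, 0], [0, -1, -1], [0, -1, -1]].
Symmetric row and column elimination reduces A to a congruent diagonal form with pivots 0, -1, 0.
So there are 1 negative, 2 zero pivots.
Hence Q is negative semidefinite.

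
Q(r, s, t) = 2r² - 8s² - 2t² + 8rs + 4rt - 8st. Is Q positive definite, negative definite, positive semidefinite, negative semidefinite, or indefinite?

Write A = [[2, 4, 2], [4, -8, -4], [2, -4, -2]].
Congruent diagonalization of A (simultaneous row and column reduction) yields pivots 2, -16, 0.
Counting signs: 1 positive, 1 negative, 1 zero.
Hence Q is indefinite.

indefinite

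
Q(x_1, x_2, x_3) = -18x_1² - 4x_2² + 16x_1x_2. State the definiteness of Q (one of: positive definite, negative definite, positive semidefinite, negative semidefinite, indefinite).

negative semidefinite

The associated matrix is A = [[-18, 8, 0], [8, -4, 0], [0, 0, 0]].
Row-reducing A symmetrically gives the diagonal entries -18, -4/9, 0.
That gives 2 negative, 1 zero pivots.
Hence Q is negative semidefinite.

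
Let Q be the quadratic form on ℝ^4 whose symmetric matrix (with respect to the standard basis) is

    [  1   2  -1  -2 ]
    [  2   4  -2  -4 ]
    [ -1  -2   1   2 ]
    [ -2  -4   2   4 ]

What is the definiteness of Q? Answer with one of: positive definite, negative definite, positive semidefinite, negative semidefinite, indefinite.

positive semidefinite

Congruent diagonalization of A (simultaneous row and column reduction) yields pivots 1, 0, 0, 0.
That gives 1 positive, 3 zero pivots.
Hence Q is positive semidefinite.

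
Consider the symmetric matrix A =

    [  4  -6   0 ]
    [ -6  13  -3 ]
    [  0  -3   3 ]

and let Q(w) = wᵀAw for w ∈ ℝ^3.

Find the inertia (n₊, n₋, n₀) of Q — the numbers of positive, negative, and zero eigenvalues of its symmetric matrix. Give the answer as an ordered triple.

(3, 0, 0)

Applying the same elementary operations to the rows and columns of A produces a congruent diagonal matrix with entries 4, 4, 3/4.
So there are 3 positive pivots.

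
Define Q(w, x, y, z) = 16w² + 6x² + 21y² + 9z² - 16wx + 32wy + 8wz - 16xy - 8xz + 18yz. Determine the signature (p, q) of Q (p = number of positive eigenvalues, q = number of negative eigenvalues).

The associated matrix is A = [[16, -8, 16, 4], [-8, 6, -8, -4], [16, -8, 21, 9], [4, -4, 9, 9]].
Applying the same elementary operations to the rows and columns of A produces a congruent diagonal matrix with entries 16, 2, 5, 1.
So there are 4 positive pivots.

(4, 0)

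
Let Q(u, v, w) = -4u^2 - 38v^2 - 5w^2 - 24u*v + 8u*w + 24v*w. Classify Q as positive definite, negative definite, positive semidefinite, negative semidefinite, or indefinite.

negative definite

The symmetric matrix of Q is A = [[-4, -12, 4], [-12, -38, 12], [4, 12, -5]].
Leading principal minors: Δ_1 = -4, Δ_2 = 8, Δ_3 = -8.
The signs alternate starting with Δ_1 < 0, so by Sylvester's criterion Q is negative definite.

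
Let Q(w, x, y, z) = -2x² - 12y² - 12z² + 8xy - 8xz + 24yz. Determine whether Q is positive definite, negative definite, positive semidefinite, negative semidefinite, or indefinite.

Write A = [[0, 0, 0, 0], [0, -2, 4, -4], [0, 4, -12, 12], [0, -4, 12, -12]].
Symmetric row and column elimination reduces A to a congruent diagonal form with pivots 0, -2, -4, 0.
That gives 2 negative, 2 zero pivots.
Hence Q is negative semidefinite.

negative semidefinite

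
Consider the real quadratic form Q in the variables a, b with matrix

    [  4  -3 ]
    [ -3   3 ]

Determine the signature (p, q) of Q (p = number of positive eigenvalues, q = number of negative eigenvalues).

An LDLᵀ factorisation of A has diagonal entries 4, 3/4.
That gives 2 positive pivots.

(2, 0)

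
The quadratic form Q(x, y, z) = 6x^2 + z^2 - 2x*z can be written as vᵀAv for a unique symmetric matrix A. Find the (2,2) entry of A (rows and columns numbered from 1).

0

The coefficient of y^2 in Q is 0, and that is exactly A[2,2].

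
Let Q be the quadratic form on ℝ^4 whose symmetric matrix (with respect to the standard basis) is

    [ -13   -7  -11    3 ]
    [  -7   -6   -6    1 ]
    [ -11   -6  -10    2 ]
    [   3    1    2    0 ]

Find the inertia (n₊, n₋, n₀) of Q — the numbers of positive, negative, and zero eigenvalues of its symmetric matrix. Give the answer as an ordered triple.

(1, 3, 0)

Symmetric row and column elimination reduces A to a congruent diagonal form with pivots -13, -29/13, -20/29, 5/4.
So there are 1 positive, 3 negative pivots.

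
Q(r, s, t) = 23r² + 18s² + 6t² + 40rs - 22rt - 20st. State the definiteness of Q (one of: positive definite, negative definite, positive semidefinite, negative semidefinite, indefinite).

The symmetric matrix is A = [[23, 20, -11], [20, 18, -10], [-11, -10, 6]].
An LDLᵀ factorisation of A has diagonal entries 23, 14/23, 3/7.
That gives 3 positive pivots.
Hence Q is positive definite.

positive definite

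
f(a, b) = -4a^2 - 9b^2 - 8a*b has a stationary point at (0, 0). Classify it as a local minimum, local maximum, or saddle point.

The Hessian at the origin is H = [[-8, -8], [-8, -18]].
det H = -8·-18 − (-8)² = 80 > 0 and H[1,1] = -8 < 0, so H is negative definite.
Therefore the origin is a local maximum.

local maximum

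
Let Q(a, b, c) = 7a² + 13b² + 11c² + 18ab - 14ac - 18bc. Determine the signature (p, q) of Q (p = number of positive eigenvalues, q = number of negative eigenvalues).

Write A = [[7, 9, -7], [9, 13, -9], [-7, -9, 11]].
Applying the same elementary operations to the rows and columns of A produces a congruent diagonal matrix with entries 7, 10/7, 4.
So there are 3 positive pivots.

(3, 0)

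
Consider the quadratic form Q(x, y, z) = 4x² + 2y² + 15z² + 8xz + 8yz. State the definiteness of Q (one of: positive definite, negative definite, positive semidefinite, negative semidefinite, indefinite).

The associated matrix is A = [[4, 0, 4], [0, 2, 4], [4, 4, 15]].
Congruent diagonalization of A (simultaneous row and column reduction) yields pivots 4, 2, 3.
So there are 3 positive pivots.
Hence Q is positive definite.

positive definite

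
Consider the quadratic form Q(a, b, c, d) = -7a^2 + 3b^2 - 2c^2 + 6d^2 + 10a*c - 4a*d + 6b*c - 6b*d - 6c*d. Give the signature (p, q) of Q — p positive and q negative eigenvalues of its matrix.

The associated matrix is A = [[-7, 0, 5, -2], [0, 3, 3, -3], [5, 3, -2, -3], [-2, -3, -3, 6]].
An LDLᵀ factorisation of A has diagonal entries -7, 3, -10/7, 5.
Counting signs: 2 positive, 2 negative.

(2, 2)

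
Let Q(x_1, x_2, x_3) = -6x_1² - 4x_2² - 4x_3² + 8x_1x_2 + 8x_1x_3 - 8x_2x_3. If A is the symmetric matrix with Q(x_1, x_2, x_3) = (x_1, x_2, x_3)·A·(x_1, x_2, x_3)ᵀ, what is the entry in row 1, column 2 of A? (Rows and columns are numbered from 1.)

The coefficient of x_1·x_2 in Q is 8. For a symmetric A this equals A[1,2] + A[2,1] = 2·A[1,2].
So A[1,2] = 8/2 = 4.

4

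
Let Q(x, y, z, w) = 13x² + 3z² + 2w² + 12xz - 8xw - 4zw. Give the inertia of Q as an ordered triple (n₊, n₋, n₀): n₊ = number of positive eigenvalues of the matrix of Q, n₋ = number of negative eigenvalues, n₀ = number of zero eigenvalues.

(3, 0, 1)

The associated matrix is A = [[13, 0, 6, -4], [0, 0, 0, 0], [6, 0, 3, -2], [-4, 0, -2, 2]].
Row-reducing A symmetrically gives the diagonal entries 13, 0, 3/13, 2/3.
That gives 3 positive, 1 zero pivots.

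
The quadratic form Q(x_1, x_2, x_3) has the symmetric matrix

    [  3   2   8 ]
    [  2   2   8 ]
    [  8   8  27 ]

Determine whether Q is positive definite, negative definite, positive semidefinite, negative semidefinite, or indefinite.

Symmetric row and column elimination reduces A to a congruent diagonal form with pivots 3, 2/3, -5.
So there are 2 positive, 1 negative pivots.
Hence Q is indefinite.

indefinite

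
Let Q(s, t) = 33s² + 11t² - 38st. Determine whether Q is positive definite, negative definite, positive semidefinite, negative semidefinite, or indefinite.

positive definite

The symmetric matrix is A = [[33, -19], [-19, 11]].
Symmetric row and column elimination reduces A to a congruent diagonal form with pivots 33, 2/33.
So there are 2 positive pivots.
Hence Q is positive definite.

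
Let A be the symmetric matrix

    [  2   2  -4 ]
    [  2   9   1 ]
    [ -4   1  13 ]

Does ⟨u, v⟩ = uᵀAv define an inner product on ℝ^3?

yes

An LDLᵀ factorisation of A has diagonal entries 2, 7, 10/7.
Counting signs: 3 positive.
Hence Q is positive definite.
⟨·,·⟩ is an inner product exactly when A is positive definite.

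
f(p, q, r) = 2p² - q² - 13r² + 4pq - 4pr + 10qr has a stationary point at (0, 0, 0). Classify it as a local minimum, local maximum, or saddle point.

saddle point

The Hessian at the origin is H = [[4, 4, -4], [4, -2, 10], [-4, 10, -26]].
An LDLᵀ factorisation of H has diagonal entries 4, -6, 8/3.
So there are 2 positive, 1 negative pivots.
H is indefinite, so the origin is a saddle point.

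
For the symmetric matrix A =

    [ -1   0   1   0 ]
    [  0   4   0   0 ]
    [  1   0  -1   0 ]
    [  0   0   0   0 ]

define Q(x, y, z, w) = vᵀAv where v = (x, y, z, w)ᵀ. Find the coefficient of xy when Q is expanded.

The coefficient of xy is A[1,2] + A[2,1] = 2·0 = 0.

0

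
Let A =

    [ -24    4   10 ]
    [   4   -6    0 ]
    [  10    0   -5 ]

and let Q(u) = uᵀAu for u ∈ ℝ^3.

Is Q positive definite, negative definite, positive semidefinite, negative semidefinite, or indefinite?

Congruent diagonalization of A (simultaneous row and column reduction) yields pivots -24, -16/3, -5/16.
That gives 3 negative pivots.
Hence Q is negative definite.

negative definite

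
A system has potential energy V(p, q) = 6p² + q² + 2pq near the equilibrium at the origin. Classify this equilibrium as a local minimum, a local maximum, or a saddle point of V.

The Hessian at the origin is H = [[12, 2], [2, 2]].
det H = 12·2 − (2)² = 20 > 0 and H[1,1] = 12 > 0, so H is positive definite.
Therefore the origin is a local minimum.

local minimum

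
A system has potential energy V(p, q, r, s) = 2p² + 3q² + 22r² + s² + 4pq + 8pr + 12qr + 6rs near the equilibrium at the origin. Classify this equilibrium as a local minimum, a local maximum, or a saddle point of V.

The Hessian at the origin is H = [[4, 4, 8, 0], [4, 6, 12, 0], [8, 12, 44, 6], [0, 0, 6, 2]].
Applying the same elementary operations to the rows and columns of H produces a congruent diagonal matrix with entries 4, 2, 20, 1/5.
Counting signs: 4 positive.
H is positive definite, so the origin is a strict local minimum.

local minimum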